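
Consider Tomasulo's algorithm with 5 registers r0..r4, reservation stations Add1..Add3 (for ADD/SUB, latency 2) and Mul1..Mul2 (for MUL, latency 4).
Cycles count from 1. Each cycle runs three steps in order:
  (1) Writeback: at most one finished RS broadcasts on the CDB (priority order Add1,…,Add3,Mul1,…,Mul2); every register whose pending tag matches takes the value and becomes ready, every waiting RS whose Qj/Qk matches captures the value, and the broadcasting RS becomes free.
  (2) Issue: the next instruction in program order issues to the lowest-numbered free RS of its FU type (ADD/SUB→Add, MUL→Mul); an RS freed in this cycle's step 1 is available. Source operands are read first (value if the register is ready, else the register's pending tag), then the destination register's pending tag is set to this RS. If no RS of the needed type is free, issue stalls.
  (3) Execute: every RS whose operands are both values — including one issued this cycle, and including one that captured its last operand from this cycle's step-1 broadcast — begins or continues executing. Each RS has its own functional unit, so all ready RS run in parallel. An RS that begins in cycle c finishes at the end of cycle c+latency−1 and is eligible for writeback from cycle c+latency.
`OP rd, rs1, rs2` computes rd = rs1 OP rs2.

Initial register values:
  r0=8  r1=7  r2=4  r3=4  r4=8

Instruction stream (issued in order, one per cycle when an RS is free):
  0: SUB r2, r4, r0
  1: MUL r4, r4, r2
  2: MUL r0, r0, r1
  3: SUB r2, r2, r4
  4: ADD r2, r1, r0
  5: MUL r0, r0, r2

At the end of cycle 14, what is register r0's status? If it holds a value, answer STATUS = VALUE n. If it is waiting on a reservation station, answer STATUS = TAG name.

STATUS = VALUE 3528

cycle 1: issue SUB r2<-Add1 // r0:8,r1:7,r2:Add1,r3:4,r4:8
cycle 2: issue MUL r4<-Mul1 // r0:8,r1:7,r2:Add1,r3:4,r4:Mul1
cycle 3: CDB Add1=0; issue MUL r0<-Mul2 // r0:Mul2,r1:7,r2:0,r3:4,r4:Mul1
cycle 4: issue SUB r2<-Add1 // r0:Mul2,r1:7,r2:Add1,r3:4,r4:Mul1
cycle 5: issue ADD r2<-Add2 // r0:Mul2,r1:7,r2:Add2,r3:4,r4:Mul1
cycle 6: stall // r0:Mul2,r1:7,r2:Add2,r3:4,r4:Mul1
cycle 7: CDB Mul1=0; issue MUL r0<-Mul1 // r0:Mul1,r1:7,r2:Add2,r3:4,r4:0
cycle 8: CDB Mul2=56 // r0:Mul1,r1:7,r2:Add2,r3:4,r4:0
cycle 9: CDB Add1=0 // r0:Mul1,r1:7,r2:Add2,r3:4,r4:0
cycle 10: CDB Add2=63 // r0:Mul1,r1:7,r2:63,r3:4,r4:0
cycle 11: - // r0:Mul1,r1:7,r2:63,r3:4,r4:0
cycle 12: - // r0:Mul1,r1:7,r2:63,r3:4,r4:0
cycle 13: - // r0:Mul1,r1:7,r2:63,r3:4,r4:0
cycle 14: CDB Mul1=3528 // r0:3528,r1:7,r2:63,r3:4,r4:0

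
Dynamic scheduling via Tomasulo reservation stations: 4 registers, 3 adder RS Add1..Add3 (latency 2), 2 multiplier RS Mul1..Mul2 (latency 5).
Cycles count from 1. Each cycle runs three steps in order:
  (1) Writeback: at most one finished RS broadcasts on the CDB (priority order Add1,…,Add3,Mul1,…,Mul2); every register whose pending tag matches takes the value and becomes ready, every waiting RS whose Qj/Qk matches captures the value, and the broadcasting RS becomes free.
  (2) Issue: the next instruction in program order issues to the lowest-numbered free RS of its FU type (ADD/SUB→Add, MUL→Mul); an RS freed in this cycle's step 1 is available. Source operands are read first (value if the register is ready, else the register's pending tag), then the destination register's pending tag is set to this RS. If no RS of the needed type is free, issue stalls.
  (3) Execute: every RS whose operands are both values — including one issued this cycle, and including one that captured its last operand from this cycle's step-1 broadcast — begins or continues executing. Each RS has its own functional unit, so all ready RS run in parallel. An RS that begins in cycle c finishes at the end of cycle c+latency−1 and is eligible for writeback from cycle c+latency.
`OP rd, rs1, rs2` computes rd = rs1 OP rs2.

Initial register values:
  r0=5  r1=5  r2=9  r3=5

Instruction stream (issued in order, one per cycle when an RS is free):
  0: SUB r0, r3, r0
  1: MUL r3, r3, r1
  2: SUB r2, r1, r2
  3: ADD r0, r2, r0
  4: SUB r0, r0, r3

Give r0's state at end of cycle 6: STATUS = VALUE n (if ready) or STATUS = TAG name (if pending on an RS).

STATUS = TAG Add1

cycle 1: issue SUB r0<-Add1 // r0:Add1,r1:5,r2:9,r3:5
cycle 2: issue MUL r3<-Mul1 // r0:Add1,r1:5,r2:9,r3:Mul1
cycle 3: CDB Add1=0; issue SUB r2<-Add1 // r0:0,r1:5,r2:Add1,r3:Mul1
cycle 4: issue ADD r0<-Add2 // r0:Add2,r1:5,r2:Add1,r3:Mul1
cycle 5: CDB Add1=-4; issue SUB r0<-Add1 // r0:Add1,r1:5,r2:-4,r3:Mul1
cycle 6: - // r0:Add1,r1:5,r2:-4,r3:Mul1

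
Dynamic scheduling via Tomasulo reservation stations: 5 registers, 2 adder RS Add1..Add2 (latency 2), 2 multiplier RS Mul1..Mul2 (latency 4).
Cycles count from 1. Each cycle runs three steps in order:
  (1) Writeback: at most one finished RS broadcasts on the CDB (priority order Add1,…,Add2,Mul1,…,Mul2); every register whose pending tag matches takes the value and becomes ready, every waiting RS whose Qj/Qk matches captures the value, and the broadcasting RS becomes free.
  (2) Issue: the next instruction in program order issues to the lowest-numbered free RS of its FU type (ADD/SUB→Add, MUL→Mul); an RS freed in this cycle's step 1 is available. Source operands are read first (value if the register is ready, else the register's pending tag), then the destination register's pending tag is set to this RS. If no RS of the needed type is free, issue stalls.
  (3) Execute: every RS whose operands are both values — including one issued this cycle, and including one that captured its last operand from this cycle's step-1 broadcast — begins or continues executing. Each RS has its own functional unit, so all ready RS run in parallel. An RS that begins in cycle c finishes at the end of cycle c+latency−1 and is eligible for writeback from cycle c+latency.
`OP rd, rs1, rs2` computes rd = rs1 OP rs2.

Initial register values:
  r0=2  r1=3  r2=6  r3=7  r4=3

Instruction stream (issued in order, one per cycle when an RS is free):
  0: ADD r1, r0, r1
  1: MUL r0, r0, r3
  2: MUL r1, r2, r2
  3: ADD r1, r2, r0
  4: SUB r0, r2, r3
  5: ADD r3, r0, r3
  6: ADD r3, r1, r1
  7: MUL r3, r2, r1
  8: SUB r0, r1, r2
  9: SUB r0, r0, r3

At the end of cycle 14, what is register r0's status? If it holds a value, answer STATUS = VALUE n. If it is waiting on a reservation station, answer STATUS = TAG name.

cycle 1: issue ADD r1<-Add1 // r0:2,r1:Add1,r2:6,r3:7,r4:3
cycle 2: issue MUL r0<-Mul1 // r0:Mul1,r1:Add1,r2:6,r3:7,r4:3
cycle 3: CDB Add1=5; issue MUL r1<-Mul2 // r0:Mul1,r1:Mul2,r2:6,r3:7,r4:3
cycle 4: issue ADD r1<-Add1 // r0:Mul1,r1:Add1,r2:6,r3:7,r4:3
cycle 5: issue SUB r0<-Add2 // r0:Add2,r1:Add1,r2:6,r3:7,r4:3
cycle 6: CDB Mul1=14; stall // r0:Add2,r1:Add1,r2:6,r3:7,r4:3
cycle 7: CDB Add2=-1; issue ADD r3<-Add2 // r0:-1,r1:Add1,r2:6,r3:Add2,r4:3
cycle 8: CDB Add1=20; issue ADD r3<-Add1 // r0:-1,r1:20,r2:6,r3:Add1,r4:3
cycle 9: CDB Add2=6; issue MUL r3<-Mul1 // r0:-1,r1:20,r2:6,r3:Mul1,r4:3
cycle 10: CDB Add1=40; issue SUB r0<-Add1 // r0:Add1,r1:20,r2:6,r3:Mul1,r4:3
cycle 11: CDB Mul2=36; issue SUB r0<-Add2 // r0:Add2,r1:20,r2:6,r3:Mul1,r4:3
cycle 12: CDB Add1=14 // r0:Add2,r1:20,r2:6,r3:Mul1,r4:3
cycle 13: CDB Mul1=120 // r0:Add2,r1:20,r2:6,r3:120,r4:3
cycle 14: - // r0:Add2,r1:20,r2:6,r3:120,r4:3

STATUS = TAG Add2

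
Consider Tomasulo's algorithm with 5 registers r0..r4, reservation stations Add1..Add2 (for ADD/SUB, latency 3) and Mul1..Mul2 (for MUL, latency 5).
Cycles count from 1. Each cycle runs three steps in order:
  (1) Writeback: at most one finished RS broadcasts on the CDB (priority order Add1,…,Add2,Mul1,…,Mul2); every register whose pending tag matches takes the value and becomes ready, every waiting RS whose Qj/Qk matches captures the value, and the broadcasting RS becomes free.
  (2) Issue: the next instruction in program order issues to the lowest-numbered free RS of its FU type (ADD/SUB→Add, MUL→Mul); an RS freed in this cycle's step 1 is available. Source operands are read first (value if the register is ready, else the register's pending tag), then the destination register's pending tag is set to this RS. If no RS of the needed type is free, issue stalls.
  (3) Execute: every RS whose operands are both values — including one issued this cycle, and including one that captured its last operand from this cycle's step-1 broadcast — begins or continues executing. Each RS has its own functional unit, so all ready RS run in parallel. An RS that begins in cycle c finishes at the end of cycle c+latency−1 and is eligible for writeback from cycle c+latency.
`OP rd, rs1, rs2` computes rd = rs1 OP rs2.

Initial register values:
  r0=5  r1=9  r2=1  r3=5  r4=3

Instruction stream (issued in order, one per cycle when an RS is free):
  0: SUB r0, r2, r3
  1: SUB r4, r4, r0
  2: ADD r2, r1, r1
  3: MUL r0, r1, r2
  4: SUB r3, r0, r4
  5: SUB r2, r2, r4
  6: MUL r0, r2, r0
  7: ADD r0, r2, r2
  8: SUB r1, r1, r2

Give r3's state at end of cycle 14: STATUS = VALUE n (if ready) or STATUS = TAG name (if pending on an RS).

STATUS = TAG Add1

cycle 1: issue SUB r0<-Add1 // r0:Add1,r1:9,r2:1,r3:5,r4:3
cycle 2: issue SUB r4<-Add2 // r0:Add1,r1:9,r2:1,r3:5,r4:Add2
cycle 3: stall // r0:Add1,r1:9,r2:1,r3:5,r4:Add2
cycle 4: CDB Add1=-4; issue ADD r2<-Add1 // r0:-4,r1:9,r2:Add1,r3:5,r4:Add2
cycle 5: issue MUL r0<-Mul1 // r0:Mul1,r1:9,r2:Add1,r3:5,r4:Add2
cycle 6: stall // r0:Mul1,r1:9,r2:Add1,r3:5,r4:Add2
cycle 7: CDB Add1=18; issue SUB r3<-Add1 // r0:Mul1,r1:9,r2:18,r3:Add1,r4:Add2
cycle 8: CDB Add2=7; issue SUB r2<-Add2 // r0:Mul1,r1:9,r2:Add2,r3:Add1,r4:7
cycle 9: issue MUL r0<-Mul2 // r0:Mul2,r1:9,r2:Add2,r3:Add1,r4:7
cycle 10: stall // r0:Mul2,r1:9,r2:Add2,r3:Add1,r4:7
cycle 11: CDB Add2=11; issue ADD r0<-Add2 // r0:Add2,r1:9,r2:11,r3:Add1,r4:7
cycle 12: CDB Mul1=162; stall // r0:Add2,r1:9,r2:11,r3:Add1,r4:7
cycle 13: stall // r0:Add2,r1:9,r2:11,r3:Add1,r4:7
cycle 14: CDB Add2=22; issue SUB r1<-Add2 // r0:22,r1:Add2,r2:11,r3:Add1,r4:7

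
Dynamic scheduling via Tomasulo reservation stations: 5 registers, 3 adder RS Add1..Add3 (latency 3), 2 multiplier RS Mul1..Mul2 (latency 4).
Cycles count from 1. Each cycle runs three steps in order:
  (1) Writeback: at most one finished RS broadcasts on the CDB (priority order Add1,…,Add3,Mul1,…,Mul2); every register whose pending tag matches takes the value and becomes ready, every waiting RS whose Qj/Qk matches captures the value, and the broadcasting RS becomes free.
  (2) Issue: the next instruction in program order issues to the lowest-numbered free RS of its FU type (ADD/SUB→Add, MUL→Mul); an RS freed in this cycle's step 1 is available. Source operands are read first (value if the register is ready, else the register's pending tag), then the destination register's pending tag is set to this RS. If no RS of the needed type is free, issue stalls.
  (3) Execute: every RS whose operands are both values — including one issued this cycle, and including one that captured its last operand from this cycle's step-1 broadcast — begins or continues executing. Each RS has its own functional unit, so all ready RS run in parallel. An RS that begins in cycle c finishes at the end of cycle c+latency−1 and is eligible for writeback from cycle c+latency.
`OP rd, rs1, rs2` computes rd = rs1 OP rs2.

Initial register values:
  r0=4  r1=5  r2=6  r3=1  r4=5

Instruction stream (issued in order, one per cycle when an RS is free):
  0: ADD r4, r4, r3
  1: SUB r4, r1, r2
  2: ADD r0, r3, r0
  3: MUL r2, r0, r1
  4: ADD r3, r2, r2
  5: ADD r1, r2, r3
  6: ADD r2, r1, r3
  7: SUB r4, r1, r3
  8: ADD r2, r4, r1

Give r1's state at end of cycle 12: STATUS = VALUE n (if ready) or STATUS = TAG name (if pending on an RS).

STATUS = TAG Add2

cycle 1: issue ADD r4<-Add1 // r0:4,r1:5,r2:6,r3:1,r4:Add1
cycle 2: issue SUB r4<-Add2 // r0:4,r1:5,r2:6,r3:1,r4:Add2
cycle 3: issue ADD r0<-Add3 // r0:Add3,r1:5,r2:6,r3:1,r4:Add2
cycle 4: CDB Add1=6; issue MUL r2<-Mul1 // r0:Add3,r1:5,r2:Mul1,r3:1,r4:Add2
cycle 5: CDB Add2=-1; issue ADD r3<-Add1 // r0:Add3,r1:5,r2:Mul1,r3:Add1,r4:-1
cycle 6: CDB Add3=5; issue ADD r1<-Add2 // r0:5,r1:Add2,r2:Mul1,r3:Add1,r4:-1
cycle 7: issue ADD r2<-Add3 // r0:5,r1:Add2,r2:Add3,r3:Add1,r4:-1
cycle 8: stall // r0:5,r1:Add2,r2:Add3,r3:Add1,r4:-1
cycle 9: stall // r0:5,r1:Add2,r2:Add3,r3:Add1,r4:-1
cycle 10: CDB Mul1=25; stall // r0:5,r1:Add2,r2:Add3,r3:Add1,r4:-1
cycle 11: stall // r0:5,r1:Add2,r2:Add3,r3:Add1,r4:-1
cycle 12: stall // r0:5,r1:Add2,r2:Add3,r3:Add1,r4:-1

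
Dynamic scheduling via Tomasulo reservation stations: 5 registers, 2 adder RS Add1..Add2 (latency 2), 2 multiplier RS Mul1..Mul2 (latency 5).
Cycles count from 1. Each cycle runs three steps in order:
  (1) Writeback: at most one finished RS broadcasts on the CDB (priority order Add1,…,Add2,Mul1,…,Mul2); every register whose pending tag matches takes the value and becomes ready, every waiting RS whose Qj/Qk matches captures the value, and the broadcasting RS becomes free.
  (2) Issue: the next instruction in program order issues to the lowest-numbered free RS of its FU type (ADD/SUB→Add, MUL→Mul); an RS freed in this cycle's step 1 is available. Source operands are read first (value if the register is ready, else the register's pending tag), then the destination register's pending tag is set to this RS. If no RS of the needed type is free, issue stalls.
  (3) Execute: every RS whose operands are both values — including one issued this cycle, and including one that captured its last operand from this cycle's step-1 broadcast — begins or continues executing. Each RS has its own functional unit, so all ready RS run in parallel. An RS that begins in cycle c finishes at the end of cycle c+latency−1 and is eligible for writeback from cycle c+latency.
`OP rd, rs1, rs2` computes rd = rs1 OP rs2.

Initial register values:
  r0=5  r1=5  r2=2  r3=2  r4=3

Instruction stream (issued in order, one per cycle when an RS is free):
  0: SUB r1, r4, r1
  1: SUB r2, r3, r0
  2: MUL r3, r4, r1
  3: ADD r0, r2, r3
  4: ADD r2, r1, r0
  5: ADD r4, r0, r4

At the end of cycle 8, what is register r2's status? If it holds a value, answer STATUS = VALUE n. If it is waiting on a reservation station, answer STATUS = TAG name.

STATUS = TAG Add2

cycle 1: issue SUB r1<-Add1 // r0:5,r1:Add1,r2:2,r3:2,r4:3
cycle 2: issue SUB r2<-Add2 // r0:5,r1:Add1,r2:Add2,r3:2,r4:3
cycle 3: CDB Add1=-2; issue MUL r3<-Mul1 // r0:5,r1:-2,r2:Add2,r3:Mul1,r4:3
cycle 4: CDB Add2=-3; issue ADD r0<-Add1 // r0:Add1,r1:-2,r2:-3,r3:Mul1,r4:3
cycle 5: issue ADD r2<-Add2 // r0:Add1,r1:-2,r2:Add2,r3:Mul1,r4:3
cycle 6: stall // r0:Add1,r1:-2,r2:Add2,r3:Mul1,r4:3
cycle 7: stall // r0:Add1,r1:-2,r2:Add2,r3:Mul1,r4:3
cycle 8: CDB Mul1=-6; stall // r0:Add1,r1:-2,r2:Add2,r3:-6,r4:3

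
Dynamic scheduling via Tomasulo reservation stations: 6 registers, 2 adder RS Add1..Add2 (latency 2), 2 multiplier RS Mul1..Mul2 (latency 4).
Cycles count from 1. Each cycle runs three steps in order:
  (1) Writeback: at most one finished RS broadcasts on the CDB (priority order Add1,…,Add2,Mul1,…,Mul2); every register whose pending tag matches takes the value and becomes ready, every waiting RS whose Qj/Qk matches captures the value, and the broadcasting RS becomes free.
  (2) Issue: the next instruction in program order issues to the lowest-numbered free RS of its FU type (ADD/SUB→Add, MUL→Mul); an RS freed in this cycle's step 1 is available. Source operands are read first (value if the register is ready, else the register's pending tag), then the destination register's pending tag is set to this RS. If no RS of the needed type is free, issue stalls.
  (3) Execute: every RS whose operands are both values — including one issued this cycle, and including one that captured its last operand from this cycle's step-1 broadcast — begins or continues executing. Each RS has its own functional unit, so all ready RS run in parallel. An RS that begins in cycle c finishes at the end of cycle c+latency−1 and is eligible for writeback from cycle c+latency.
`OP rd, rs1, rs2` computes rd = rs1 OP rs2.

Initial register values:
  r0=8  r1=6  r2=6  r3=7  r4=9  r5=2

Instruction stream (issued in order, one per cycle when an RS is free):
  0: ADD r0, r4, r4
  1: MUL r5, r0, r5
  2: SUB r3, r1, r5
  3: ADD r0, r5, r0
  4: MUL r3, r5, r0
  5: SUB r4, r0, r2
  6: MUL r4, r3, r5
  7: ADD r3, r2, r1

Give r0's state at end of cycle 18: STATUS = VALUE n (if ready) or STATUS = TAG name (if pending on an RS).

  c1: issue ADD r0<-Add1  regs: r0:Add1,r1:6,r2:6,r3:7,r4:9,r5:2
  c2: issue MUL r5<-Mul1  regs: r0:Add1,r1:6,r2:6,r3:7,r4:9,r5:Mul1
  c3: CDB Add1=18; issue SUB r3<-Add1  regs: r0:18,r1:6,r2:6,r3:Add1,r4:9,r5:Mul1
  c4: issue ADD r0<-Add2  regs: r0:Add2,r1:6,r2:6,r3:Add1,r4:9,r5:Mul1
  c5: issue MUL r3<-Mul2  regs: r0:Add2,r1:6,r2:6,r3:Mul2,r4:9,r5:Mul1
  c6: stall  regs: r0:Add2,r1:6,r2:6,r3:Mul2,r4:9,r5:Mul1
  c7: CDB Mul1=36; stall  regs: r0:Add2,r1:6,r2:6,r3:Mul2,r4:9,r5:36
  c8: stall  regs: r0:Add2,r1:6,r2:6,r3:Mul2,r4:9,r5:36
  c9: CDB Add1=-30; issue SUB r4<-Add1  regs: r0:Add2,r1:6,r2:6,r3:Mul2,r4:Add1,r5:36
  c10: CDB Add2=54; issue MUL r4<-Mul1  regs: r0:54,r1:6,r2:6,r3:Mul2,r4:Mul1,r5:36
  c11: issue ADD r3<-Add2  regs: r0:54,r1:6,r2:6,r3:Add2,r4:Mul1,r5:36
  c12: CDB Add1=48  regs: r0:54,r1:6,r2:6,r3:Add2,r4:Mul1,r5:36
  c13: CDB Add2=12  regs: r0:54,r1:6,r2:6,r3:12,r4:Mul1,r5:36
  c14: CDB Mul2=1944  regs: r0:54,r1:6,r2:6,r3:12,r4:Mul1,r5:36
  c15: -  regs: r0:54,r1:6,r2:6,r3:12,r4:Mul1,r5:36
  c16: -  regs: r0:54,r1:6,r2:6,r3:12,r4:Mul1,r5:36
  c17: -  regs: r0:54,r1:6,r2:6,r3:12,r4:Mul1,r5:36
  c18: CDB Mul1=69984  regs: r0:54,r1:6,r2:6,r3:12,r4:69984,r5:36

STATUS = VALUE 54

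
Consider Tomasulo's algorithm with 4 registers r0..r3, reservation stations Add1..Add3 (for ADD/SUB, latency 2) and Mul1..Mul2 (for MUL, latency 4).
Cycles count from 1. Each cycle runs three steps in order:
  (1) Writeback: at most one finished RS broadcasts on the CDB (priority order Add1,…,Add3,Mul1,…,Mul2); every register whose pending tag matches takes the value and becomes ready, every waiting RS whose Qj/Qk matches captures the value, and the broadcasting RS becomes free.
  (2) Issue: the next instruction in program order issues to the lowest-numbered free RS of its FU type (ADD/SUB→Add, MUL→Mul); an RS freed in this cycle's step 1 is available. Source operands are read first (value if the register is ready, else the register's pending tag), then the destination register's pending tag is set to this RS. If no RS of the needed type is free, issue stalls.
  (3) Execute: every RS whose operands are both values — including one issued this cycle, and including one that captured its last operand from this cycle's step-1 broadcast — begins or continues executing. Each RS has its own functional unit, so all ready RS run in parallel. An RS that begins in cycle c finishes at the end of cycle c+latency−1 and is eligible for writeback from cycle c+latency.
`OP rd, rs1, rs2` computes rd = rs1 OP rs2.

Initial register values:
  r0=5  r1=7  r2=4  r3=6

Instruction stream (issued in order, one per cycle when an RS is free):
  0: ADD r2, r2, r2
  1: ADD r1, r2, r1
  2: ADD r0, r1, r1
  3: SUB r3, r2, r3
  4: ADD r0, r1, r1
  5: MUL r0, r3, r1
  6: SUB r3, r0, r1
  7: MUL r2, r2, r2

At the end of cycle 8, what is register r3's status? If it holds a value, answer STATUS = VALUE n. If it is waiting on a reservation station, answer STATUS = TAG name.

STATUS = TAG Add1

  c1: issue ADD r2<-Add1  regs: r0:5,r1:7,r2:Add1,r3:6
  c2: issue ADD r1<-Add2  regs: r0:5,r1:Add2,r2:Add1,r3:6
  c3: CDB Add1=8; issue ADD r0<-Add1  regs: r0:Add1,r1:Add2,r2:8,r3:6
  c4: issue SUB r3<-Add3  regs: r0:Add1,r1:Add2,r2:8,r3:Add3
  c5: CDB Add2=15; issue ADD r0<-Add2  regs: r0:Add2,r1:15,r2:8,r3:Add3
  c6: CDB Add3=2; issue MUL r0<-Mul1  regs: r0:Mul1,r1:15,r2:8,r3:2
  c7: CDB Add1=30; issue SUB r3<-Add1  regs: r0:Mul1,r1:15,r2:8,r3:Add1
  c8: CDB Add2=30; issue MUL r2<-Mul2  regs: r0:Mul1,r1:15,r2:Mul2,r3:Add1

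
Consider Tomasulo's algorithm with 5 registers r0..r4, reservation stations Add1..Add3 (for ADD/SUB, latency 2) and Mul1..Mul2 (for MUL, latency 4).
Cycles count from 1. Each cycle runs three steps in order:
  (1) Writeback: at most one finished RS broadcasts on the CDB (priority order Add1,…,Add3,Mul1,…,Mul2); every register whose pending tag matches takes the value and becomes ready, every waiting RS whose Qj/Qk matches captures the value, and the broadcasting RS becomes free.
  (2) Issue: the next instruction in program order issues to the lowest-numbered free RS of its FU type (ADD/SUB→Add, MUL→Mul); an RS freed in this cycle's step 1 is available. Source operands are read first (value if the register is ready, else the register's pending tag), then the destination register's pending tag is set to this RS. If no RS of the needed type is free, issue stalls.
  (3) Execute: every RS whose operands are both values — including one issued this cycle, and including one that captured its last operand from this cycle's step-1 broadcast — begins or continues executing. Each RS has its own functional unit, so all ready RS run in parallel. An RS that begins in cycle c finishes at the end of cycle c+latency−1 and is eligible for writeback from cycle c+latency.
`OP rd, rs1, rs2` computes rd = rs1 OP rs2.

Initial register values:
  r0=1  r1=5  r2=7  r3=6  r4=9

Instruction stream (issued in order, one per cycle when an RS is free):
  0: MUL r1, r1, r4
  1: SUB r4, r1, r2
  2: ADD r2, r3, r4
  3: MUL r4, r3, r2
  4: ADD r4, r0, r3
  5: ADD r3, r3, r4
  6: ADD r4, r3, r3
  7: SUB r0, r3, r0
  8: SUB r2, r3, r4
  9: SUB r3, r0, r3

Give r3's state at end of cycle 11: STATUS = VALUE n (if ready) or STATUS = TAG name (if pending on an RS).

cycle 1: issue MUL r1<-Mul1 // r0:1,r1:Mul1,r2:7,r3:6,r4:9
cycle 2: issue SUB r4<-Add1 // r0:1,r1:Mul1,r2:7,r3:6,r4:Add1
cycle 3: issue ADD r2<-Add2 // r0:1,r1:Mul1,r2:Add2,r3:6,r4:Add1
cycle 4: issue MUL r4<-Mul2 // r0:1,r1:Mul1,r2:Add2,r3:6,r4:Mul2
cycle 5: CDB Mul1=45; issue ADD r4<-Add3 // r0:1,r1:45,r2:Add2,r3:6,r4:Add3
cycle 6: stall // r0:1,r1:45,r2:Add2,r3:6,r4:Add3
cycle 7: CDB Add1=38; issue ADD r3<-Add1 // r0:1,r1:45,r2:Add2,r3:Add1,r4:Add3
cycle 8: CDB Add3=7; issue ADD r4<-Add3 // r0:1,r1:45,r2:Add2,r3:Add1,r4:Add3
cycle 9: CDB Add2=44; issue SUB r0<-Add2 // r0:Add2,r1:45,r2:44,r3:Add1,r4:Add3
cycle 10: CDB Add1=13; issue SUB r2<-Add1 // r0:Add2,r1:45,r2:Add1,r3:13,r4:Add3
cycle 11: stall // r0:Add2,r1:45,r2:Add1,r3:13,r4:Add3

STATUS = VALUE 13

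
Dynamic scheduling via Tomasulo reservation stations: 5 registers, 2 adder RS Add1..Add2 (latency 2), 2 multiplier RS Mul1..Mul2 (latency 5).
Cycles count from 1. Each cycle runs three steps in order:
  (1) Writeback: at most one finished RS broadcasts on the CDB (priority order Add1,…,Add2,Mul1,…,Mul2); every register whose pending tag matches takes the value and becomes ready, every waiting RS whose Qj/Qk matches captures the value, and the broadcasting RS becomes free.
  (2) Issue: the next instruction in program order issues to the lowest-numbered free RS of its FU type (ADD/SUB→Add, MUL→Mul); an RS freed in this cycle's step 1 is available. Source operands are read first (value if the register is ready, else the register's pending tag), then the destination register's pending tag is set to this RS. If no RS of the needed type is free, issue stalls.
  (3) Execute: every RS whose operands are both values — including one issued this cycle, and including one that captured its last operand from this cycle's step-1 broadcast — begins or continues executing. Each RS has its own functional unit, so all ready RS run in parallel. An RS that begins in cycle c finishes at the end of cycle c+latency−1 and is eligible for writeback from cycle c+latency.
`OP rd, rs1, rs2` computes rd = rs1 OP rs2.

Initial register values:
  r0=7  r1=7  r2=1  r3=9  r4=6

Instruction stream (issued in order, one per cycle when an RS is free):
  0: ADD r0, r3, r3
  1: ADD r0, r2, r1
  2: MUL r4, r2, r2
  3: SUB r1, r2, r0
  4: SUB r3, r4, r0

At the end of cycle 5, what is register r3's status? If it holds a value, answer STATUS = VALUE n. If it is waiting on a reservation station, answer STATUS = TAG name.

cycle 1: issue ADD r0<-Add1 // r0:Add1,r1:7,r2:1,r3:9,r4:6
cycle 2: issue ADD r0<-Add2 // r0:Add2,r1:7,r2:1,r3:9,r4:6
cycle 3: CDB Add1=18; issue MUL r4<-Mul1 // r0:Add2,r1:7,r2:1,r3:9,r4:Mul1
cycle 4: CDB Add2=8; issue SUB r1<-Add1 // r0:8,r1:Add1,r2:1,r3:9,r4:Mul1
cycle 5: issue SUB r3<-Add2 // r0:8,r1:Add1,r2:1,r3:Add2,r4:Mul1

STATUS = TAG Add2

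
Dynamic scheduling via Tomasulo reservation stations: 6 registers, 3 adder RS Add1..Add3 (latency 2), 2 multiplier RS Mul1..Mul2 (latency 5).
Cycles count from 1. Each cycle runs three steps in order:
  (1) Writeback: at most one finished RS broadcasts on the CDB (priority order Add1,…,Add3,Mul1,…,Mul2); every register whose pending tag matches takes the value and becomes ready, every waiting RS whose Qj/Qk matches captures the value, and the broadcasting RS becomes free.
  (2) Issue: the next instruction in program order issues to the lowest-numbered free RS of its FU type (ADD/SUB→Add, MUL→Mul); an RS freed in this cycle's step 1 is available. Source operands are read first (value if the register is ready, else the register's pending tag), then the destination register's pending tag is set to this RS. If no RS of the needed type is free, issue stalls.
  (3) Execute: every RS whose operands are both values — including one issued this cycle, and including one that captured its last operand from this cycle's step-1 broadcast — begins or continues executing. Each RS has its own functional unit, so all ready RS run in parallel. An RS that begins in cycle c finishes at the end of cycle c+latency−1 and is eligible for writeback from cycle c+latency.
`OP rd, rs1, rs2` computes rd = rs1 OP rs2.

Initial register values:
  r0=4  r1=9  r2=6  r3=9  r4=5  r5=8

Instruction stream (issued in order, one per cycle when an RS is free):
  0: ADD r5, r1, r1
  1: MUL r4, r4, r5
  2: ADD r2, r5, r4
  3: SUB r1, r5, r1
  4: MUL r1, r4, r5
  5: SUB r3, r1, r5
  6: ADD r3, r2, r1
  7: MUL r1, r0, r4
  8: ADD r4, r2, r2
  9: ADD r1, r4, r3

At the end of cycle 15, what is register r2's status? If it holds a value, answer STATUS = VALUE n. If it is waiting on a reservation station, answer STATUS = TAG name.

STATUS = VALUE 108

c1: issue ADD r5<-Add1 | r0:4,r1:9,r2:6,r3:9,r4:5,r5:Add1
c2: issue MUL r4<-Mul1 | r0:4,r1:9,r2:6,r3:9,r4:Mul1,r5:Add1
c3: CDB Add1=18; issue ADD r2<-Add1 | r0:4,r1:9,r2:Add1,r3:9,r4:Mul1,r5:18
c4: issue SUB r1<-Add2 | r0:4,r1:Add2,r2:Add1,r3:9,r4:Mul1,r5:18
c5: issue MUL r1<-Mul2 | r0:4,r1:Mul2,r2:Add1,r3:9,r4:Mul1,r5:18
c6: CDB Add2=9; issue SUB r3<-Add2 | r0:4,r1:Mul2,r2:Add1,r3:Add2,r4:Mul1,r5:18
c7: issue ADD r3<-Add3 | r0:4,r1:Mul2,r2:Add1,r3:Add3,r4:Mul1,r5:18
c8: CDB Mul1=90; issue MUL r1<-Mul1 | r0:4,r1:Mul1,r2:Add1,r3:Add3,r4:90,r5:18
c9: stall | r0:4,r1:Mul1,r2:Add1,r3:Add3,r4:90,r5:18
c10: CDB Add1=108; issue ADD r4<-Add1 | r0:4,r1:Mul1,r2:108,r3:Add3,r4:Add1,r5:18
c11: stall | r0:4,r1:Mul1,r2:108,r3:Add3,r4:Add1,r5:18
c12: CDB Add1=216; issue ADD r1<-Add1 | r0:4,r1:Add1,r2:108,r3:Add3,r4:216,r5:18
c13: CDB Mul1=360 | r0:4,r1:Add1,r2:108,r3:Add3,r4:216,r5:18
c14: CDB Mul2=1620 | r0:4,r1:Add1,r2:108,r3:Add3,r4:216,r5:18
c15: - | r0:4,r1:Add1,r2:108,r3:Add3,r4:216,r5:18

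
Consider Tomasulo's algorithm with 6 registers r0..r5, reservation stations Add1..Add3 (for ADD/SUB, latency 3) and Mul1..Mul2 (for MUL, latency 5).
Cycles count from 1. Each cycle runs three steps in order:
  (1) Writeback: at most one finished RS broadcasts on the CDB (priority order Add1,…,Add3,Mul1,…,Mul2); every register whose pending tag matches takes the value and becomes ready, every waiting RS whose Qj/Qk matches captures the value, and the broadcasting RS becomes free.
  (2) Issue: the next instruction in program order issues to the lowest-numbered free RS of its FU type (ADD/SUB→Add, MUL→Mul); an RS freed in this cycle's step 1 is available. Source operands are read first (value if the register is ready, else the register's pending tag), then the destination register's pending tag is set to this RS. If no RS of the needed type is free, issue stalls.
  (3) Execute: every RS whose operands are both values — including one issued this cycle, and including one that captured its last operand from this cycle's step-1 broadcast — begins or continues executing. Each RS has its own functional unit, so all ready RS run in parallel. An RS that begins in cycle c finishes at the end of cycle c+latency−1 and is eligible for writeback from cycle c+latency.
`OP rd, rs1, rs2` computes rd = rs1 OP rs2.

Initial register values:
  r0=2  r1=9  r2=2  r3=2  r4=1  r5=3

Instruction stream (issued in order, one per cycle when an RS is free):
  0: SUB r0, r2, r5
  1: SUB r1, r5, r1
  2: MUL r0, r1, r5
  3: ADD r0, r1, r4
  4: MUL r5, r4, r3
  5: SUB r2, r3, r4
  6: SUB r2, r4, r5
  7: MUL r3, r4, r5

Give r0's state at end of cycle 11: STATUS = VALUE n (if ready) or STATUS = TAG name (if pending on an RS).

  c1: issue SUB r0<-Add1  regs: r0:Add1,r1:9,r2:2,r3:2,r4:1,r5:3
  c2: issue SUB r1<-Add2  regs: r0:Add1,r1:Add2,r2:2,r3:2,r4:1,r5:3
  c3: issue MUL r0<-Mul1  regs: r0:Mul1,r1:Add2,r2:2,r3:2,r4:1,r5:3
  c4: CDB Add1=-1; issue ADD r0<-Add1  regs: r0:Add1,r1:Add2,r2:2,r3:2,r4:1,r5:3
  c5: CDB Add2=-6; issue MUL r5<-Mul2  regs: r0:Add1,r1:-6,r2:2,r3:2,r4:1,r5:Mul2
  c6: issue SUB r2<-Add2  regs: r0:Add1,r1:-6,r2:Add2,r3:2,r4:1,r5:Mul2
  c7: issue SUB r2<-Add3  regs: r0:Add1,r1:-6,r2:Add3,r3:2,r4:1,r5:Mul2
  c8: CDB Add1=-5; stall  regs: r0:-5,r1:-6,r2:Add3,r3:2,r4:1,r5:Mul2
  c9: CDB Add2=1; stall  regs: r0:-5,r1:-6,r2:Add3,r3:2,r4:1,r5:Mul2
  c10: CDB Mul1=-18; issue MUL r3<-Mul1  regs: r0:-5,r1:-6,r2:Add3,r3:Mul1,r4:1,r5:Mul2
  c11: CDB Mul2=2  regs: r0:-5,r1:-6,r2:Add3,r3:Mul1,r4:1,r5:2

STATUS = VALUE -5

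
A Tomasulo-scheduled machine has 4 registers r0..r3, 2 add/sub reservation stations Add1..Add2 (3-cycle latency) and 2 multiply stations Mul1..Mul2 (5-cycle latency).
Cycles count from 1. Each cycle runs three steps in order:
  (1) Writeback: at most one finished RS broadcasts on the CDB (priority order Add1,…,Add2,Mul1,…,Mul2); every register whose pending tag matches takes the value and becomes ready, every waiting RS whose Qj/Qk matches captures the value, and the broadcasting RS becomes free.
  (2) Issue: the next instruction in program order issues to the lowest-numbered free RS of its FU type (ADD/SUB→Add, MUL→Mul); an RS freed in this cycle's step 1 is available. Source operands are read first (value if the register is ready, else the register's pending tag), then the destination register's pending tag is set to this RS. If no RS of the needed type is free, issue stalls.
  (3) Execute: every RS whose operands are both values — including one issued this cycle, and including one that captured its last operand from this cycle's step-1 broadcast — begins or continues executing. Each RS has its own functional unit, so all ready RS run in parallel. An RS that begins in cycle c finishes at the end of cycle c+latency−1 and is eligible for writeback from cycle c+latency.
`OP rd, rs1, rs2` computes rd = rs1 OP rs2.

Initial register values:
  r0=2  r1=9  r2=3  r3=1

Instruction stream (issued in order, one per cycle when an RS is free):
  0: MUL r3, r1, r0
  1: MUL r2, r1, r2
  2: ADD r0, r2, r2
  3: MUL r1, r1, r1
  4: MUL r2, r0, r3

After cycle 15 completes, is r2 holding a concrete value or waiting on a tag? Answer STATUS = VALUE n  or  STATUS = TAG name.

STATUS = VALUE 972

c1: issue MUL r3<-Mul1 | r0:2,r1:9,r2:3,r3:Mul1
c2: issue MUL r2<-Mul2 | r0:2,r1:9,r2:Mul2,r3:Mul1
c3: issue ADD r0<-Add1 | r0:Add1,r1:9,r2:Mul2,r3:Mul1
c4: stall | r0:Add1,r1:9,r2:Mul2,r3:Mul1
c5: stall | r0:Add1,r1:9,r2:Mul2,r3:Mul1
c6: CDB Mul1=18; issue MUL r1<-Mul1 | r0:Add1,r1:Mul1,r2:Mul2,r3:18
c7: CDB Mul2=27; issue MUL r2<-Mul2 | r0:Add1,r1:Mul1,r2:Mul2,r3:18
c8: - | r0:Add1,r1:Mul1,r2:Mul2,r3:18
c9: - | r0:Add1,r1:Mul1,r2:Mul2,r3:18
c10: CDB Add1=54 | r0:54,r1:Mul1,r2:Mul2,r3:18
c11: CDB Mul1=81 | r0:54,r1:81,r2:Mul2,r3:18
c12: - | r0:54,r1:81,r2:Mul2,r3:18
c13: - | r0:54,r1:81,r2:Mul2,r3:18
c14: - | r0:54,r1:81,r2:Mul2,r3:18
c15: CDB Mul2=972 | r0:54,r1:81,r2:972,r3:18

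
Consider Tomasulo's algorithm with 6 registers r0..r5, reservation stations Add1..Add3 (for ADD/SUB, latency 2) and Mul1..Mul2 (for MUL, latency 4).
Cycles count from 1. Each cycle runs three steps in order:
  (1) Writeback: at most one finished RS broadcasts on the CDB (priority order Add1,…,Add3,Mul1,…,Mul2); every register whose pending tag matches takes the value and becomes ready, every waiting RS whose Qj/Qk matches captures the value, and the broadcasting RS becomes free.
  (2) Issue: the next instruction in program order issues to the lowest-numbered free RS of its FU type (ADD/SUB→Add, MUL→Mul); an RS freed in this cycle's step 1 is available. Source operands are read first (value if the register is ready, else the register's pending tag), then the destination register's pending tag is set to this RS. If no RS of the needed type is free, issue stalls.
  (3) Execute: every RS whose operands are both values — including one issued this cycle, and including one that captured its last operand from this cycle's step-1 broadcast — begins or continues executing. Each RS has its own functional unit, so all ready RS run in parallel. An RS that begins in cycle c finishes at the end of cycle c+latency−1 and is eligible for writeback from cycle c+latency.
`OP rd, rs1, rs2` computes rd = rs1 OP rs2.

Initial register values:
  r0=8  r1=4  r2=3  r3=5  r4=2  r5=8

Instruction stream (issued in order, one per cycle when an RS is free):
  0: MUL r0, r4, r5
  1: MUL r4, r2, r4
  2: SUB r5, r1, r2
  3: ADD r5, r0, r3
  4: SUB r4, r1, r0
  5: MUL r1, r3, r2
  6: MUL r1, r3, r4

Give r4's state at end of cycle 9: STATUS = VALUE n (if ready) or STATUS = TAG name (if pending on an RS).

STATUS = VALUE -12

c1: issue MUL r0<-Mul1 | r0:Mul1,r1:4,r2:3,r3:5,r4:2,r5:8
c2: issue MUL r4<-Mul2 | r0:Mul1,r1:4,r2:3,r3:5,r4:Mul2,r5:8
c3: issue SUB r5<-Add1 | r0:Mul1,r1:4,r2:3,r3:5,r4:Mul2,r5:Add1
c4: issue ADD r5<-Add2 | r0:Mul1,r1:4,r2:3,r3:5,r4:Mul2,r5:Add2
c5: CDB Add1=1; issue SUB r4<-Add1 | r0:Mul1,r1:4,r2:3,r3:5,r4:Add1,r5:Add2
c6: CDB Mul1=16; issue MUL r1<-Mul1 | r0:16,r1:Mul1,r2:3,r3:5,r4:Add1,r5:Add2
c7: CDB Mul2=6; issue MUL r1<-Mul2 | r0:16,r1:Mul2,r2:3,r3:5,r4:Add1,r5:Add2
c8: CDB Add1=-12 | r0:16,r1:Mul2,r2:3,r3:5,r4:-12,r5:Add2
c9: CDB Add2=21 | r0:16,r1:Mul2,r2:3,r3:5,r4:-12,r5:21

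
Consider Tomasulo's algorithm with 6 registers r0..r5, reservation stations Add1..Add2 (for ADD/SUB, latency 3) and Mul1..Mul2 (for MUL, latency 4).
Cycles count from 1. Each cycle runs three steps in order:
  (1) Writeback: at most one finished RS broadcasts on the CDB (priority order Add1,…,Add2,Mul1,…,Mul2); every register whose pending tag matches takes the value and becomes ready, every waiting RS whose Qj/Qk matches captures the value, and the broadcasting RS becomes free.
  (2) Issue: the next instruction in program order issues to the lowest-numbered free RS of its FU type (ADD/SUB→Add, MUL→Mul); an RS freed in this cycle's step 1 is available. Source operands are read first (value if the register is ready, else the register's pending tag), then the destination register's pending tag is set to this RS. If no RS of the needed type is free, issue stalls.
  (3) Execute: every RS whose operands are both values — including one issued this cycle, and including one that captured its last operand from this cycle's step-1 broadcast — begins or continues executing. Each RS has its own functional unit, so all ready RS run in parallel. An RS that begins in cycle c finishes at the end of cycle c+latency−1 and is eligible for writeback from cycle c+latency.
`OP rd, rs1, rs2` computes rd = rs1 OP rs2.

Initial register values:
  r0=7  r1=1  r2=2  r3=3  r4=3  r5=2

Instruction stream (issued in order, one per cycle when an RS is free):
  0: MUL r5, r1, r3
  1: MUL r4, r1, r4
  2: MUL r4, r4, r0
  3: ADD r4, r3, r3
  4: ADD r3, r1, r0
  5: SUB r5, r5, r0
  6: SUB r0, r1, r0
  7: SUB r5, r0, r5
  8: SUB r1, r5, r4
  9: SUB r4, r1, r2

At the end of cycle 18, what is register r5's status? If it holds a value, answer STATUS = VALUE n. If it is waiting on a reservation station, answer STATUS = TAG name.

STATUS = VALUE -2

cycle 1: issue MUL r5<-Mul1 // r0:7,r1:1,r2:2,r3:3,r4:3,r5:Mul1
cycle 2: issue MUL r4<-Mul2 // r0:7,r1:1,r2:2,r3:3,r4:Mul2,r5:Mul1
cycle 3: stall // r0:7,r1:1,r2:2,r3:3,r4:Mul2,r5:Mul1
cycle 4: stall // r0:7,r1:1,r2:2,r3:3,r4:Mul2,r5:Mul1
cycle 5: CDB Mul1=3; issue MUL r4<-Mul1 // r0:7,r1:1,r2:2,r3:3,r4:Mul1,r5:3
cycle 6: CDB Mul2=3; issue ADD r4<-Add1 // r0:7,r1:1,r2:2,r3:3,r4:Add1,r5:3
cycle 7: issue ADD r3<-Add2 // r0:7,r1:1,r2:2,r3:Add2,r4:Add1,r5:3
cycle 8: stall // r0:7,r1:1,r2:2,r3:Add2,r4:Add1,r5:3
cycle 9: CDB Add1=6; issue SUB r5<-Add1 // r0:7,r1:1,r2:2,r3:Add2,r4:6,r5:Add1
cycle 10: CDB Add2=8; issue SUB r0<-Add2 // r0:Add2,r1:1,r2:2,r3:8,r4:6,r5:Add1
cycle 11: CDB Mul1=21; stall // r0:Add2,r1:1,r2:2,r3:8,r4:6,r5:Add1
cycle 12: CDB Add1=-4; issue SUB r5<-Add1 // r0:Add2,r1:1,r2:2,r3:8,r4:6,r5:Add1
cycle 13: CDB Add2=-6; issue SUB r1<-Add2 // r0:-6,r1:Add2,r2:2,r3:8,r4:6,r5:Add1
cycle 14: stall // r0:-6,r1:Add2,r2:2,r3:8,r4:6,r5:Add1
cycle 15: stall // r0:-6,r1:Add2,r2:2,r3:8,r4:6,r5:Add1
cycle 16: CDB Add1=-2; issue SUB r4<-Add1 // r0:-6,r1:Add2,r2:2,r3:8,r4:Add1,r5:-2
cycle 17: - // r0:-6,r1:Add2,r2:2,r3:8,r4:Add1,r5:-2
cycle 18: - // r0:-6,r1:Add2,r2:2,r3:8,r4:Add1,r5:-2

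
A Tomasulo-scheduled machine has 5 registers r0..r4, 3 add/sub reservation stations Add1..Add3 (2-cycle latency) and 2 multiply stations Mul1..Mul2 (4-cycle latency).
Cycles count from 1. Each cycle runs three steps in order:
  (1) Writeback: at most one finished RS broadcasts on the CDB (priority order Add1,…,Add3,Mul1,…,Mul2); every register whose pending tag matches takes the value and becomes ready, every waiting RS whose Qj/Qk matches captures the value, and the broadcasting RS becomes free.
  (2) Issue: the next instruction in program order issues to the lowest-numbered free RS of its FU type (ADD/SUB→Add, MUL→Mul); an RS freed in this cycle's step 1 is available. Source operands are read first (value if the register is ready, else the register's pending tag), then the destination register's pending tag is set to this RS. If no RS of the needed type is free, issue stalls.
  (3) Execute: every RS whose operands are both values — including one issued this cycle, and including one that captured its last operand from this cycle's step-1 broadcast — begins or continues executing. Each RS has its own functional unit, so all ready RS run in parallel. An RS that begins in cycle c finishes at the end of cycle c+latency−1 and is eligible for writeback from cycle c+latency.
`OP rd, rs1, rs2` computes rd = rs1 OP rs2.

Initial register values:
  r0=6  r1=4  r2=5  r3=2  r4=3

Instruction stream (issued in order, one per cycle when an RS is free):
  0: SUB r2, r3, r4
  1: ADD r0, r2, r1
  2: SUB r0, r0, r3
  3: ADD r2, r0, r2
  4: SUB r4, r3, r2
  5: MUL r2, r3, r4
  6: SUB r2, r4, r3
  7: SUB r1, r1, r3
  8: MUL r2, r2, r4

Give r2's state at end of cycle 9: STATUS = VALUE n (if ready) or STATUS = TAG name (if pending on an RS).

cycle 1: issue SUB r2<-Add1 // r0:6,r1:4,r2:Add1,r3:2,r4:3
cycle 2: issue ADD r0<-Add2 // r0:Add2,r1:4,r2:Add1,r3:2,r4:3
cycle 3: CDB Add1=-1; issue SUB r0<-Add1 // r0:Add1,r1:4,r2:-1,r3:2,r4:3
cycle 4: issue ADD r2<-Add3 // r0:Add1,r1:4,r2:Add3,r3:2,r4:3
cycle 5: CDB Add2=3; issue SUB r4<-Add2 // r0:Add1,r1:4,r2:Add3,r3:2,r4:Add2
cycle 6: issue MUL r2<-Mul1 // r0:Add1,r1:4,r2:Mul1,r3:2,r4:Add2
cycle 7: CDB Add1=1; issue SUB r2<-Add1 // r0:1,r1:4,r2:Add1,r3:2,r4:Add2
cycle 8: stall // r0:1,r1:4,r2:Add1,r3:2,r4:Add2
cycle 9: CDB Add3=0; issue SUB r1<-Add3 // r0:1,r1:Add3,r2:Add1,r3:2,r4:Add2

STATUS = TAG Add1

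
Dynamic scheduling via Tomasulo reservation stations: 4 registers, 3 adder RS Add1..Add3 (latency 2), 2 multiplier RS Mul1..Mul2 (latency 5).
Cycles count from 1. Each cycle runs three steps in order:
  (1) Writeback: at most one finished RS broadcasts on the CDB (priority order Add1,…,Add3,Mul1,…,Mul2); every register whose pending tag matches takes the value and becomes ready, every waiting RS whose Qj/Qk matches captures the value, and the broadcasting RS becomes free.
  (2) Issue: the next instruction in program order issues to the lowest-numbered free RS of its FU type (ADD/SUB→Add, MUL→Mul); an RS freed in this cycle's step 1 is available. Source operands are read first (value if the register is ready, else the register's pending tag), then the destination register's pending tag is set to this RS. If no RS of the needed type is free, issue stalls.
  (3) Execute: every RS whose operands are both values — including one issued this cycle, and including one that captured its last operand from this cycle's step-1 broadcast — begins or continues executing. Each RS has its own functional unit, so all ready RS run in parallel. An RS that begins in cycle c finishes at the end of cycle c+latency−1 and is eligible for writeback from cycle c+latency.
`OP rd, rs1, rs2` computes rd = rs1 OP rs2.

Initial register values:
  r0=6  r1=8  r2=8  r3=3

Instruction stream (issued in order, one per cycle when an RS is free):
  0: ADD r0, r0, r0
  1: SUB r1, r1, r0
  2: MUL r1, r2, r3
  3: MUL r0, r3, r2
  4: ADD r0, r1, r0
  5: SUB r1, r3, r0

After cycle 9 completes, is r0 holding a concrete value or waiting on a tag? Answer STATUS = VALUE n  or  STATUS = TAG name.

  c1: issue ADD r0<-Add1  regs: r0:Add1,r1:8,r2:8,r3:3
  c2: issue SUB r1<-Add2  regs: r0:Add1,r1:Add2,r2:8,r3:3
  c3: CDB Add1=12; issue MUL r1<-Mul1  regs: r0:12,r1:Mul1,r2:8,r3:3
  c4: issue MUL r0<-Mul2  regs: r0:Mul2,r1:Mul1,r2:8,r3:3
  c5: CDB Add2=-4; issue ADD r0<-Add1  regs: r0:Add1,r1:Mul1,r2:8,r3:3
  c6: issue SUB r1<-Add2  regs: r0:Add1,r1:Add2,r2:8,r3:3
  c7: -  regs: r0:Add1,r1:Add2,r2:8,r3:3
  c8: CDB Mul1=24  regs: r0:Add1,r1:Add2,r2:8,r3:3
  c9: CDB Mul2=24  regs: r0:Add1,r1:Add2,r2:8,r3:3

STATUS = TAG Add1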